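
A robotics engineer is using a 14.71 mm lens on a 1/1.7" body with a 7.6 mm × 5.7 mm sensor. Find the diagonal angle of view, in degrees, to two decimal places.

35.79°

Sensor diagonal = √(7.6² + 5.7²) = √90.2500 ≈ 9.5000 mm.
Angle of view α = 2·arctan(d/2f) with d = 9.5000 mm and f = 14.71 mm.
d/2f = 0.32291; arctan(0.32291) ≈ 17.8958°, so α ≈ 35.7915°.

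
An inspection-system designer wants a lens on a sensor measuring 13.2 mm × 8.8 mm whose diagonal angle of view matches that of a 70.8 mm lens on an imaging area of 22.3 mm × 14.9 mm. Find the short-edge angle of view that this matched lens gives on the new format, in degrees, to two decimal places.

Sensor diagonal = √(22.3² + 14.9²) = √719.3000 ≈ 26.8198 mm.
Sensor diagonal = √(13.2² + 8.8²) = √251.6800 ≈ 15.8644 mm.
Equal diagonal AOV ⇒ f₂ = f₁ · 15.8644/26.8198 = 70.8 × 0.59152 ≈ 41.8796 mm.
Short-edge AOV on the new format = 2·arctan(8.8 / (2 × 41.8796)) = 2·arctan(0.10506) ≈ 11.9953°.

12.00°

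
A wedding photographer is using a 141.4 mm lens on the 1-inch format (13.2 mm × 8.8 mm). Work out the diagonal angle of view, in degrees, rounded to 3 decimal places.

6.422°

Sensor diagonal = √(13.2² + 8.8²) = √251.6800 ≈ 15.8644 mm.
Angle of view α = 2·arctan(d/2f) with d = 15.8644 mm and f = 141.4 mm.
d/2f = 0.05610; arctan(0.05610) ≈ 3.2108°, so α ≈ 6.4216°.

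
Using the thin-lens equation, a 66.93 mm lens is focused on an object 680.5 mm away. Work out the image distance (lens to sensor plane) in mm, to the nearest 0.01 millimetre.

1/dᵢ = 1/f − 1/dₒ = 1/66.93 − 1/680.5 = 0.0134715 mm⁻¹.
dᵢ = 1/0.0134715 ≈ 74.2309 mm.

74.23 mm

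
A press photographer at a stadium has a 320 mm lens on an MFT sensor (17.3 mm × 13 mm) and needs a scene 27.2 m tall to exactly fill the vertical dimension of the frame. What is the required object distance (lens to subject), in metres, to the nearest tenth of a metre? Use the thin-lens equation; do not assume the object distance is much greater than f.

W: 27.2 m = 27200 mm.
Magnification m = h/W = dᵢ/dₒ; combined with 1/f = 1/dₒ + 1/dᵢ this gives dₒ = f·(1 + W/h).
dₒ = 320 mm × (1 + 27200/13) = 320 × 2093.3077 ≈ 669858.462 mm = 669.858 m.

669.9 m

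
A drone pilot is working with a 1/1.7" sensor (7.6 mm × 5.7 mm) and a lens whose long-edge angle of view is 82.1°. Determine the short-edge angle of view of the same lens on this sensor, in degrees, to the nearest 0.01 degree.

From the long-edge AOV: f = 7.6 / (2·tan(41.05°)) = 7.6 / 1.74164 ≈ 4.3637 mm.
Short-edge AOV = 2·arctan(5.7 / (2 × 4.3637)) = 2·arctan(0.65312) ≈ 66.2983°.

66.30°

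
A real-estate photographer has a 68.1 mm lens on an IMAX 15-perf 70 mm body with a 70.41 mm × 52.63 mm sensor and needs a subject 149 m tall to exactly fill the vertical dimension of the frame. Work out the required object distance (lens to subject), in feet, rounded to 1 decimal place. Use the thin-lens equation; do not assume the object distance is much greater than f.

632.8 ft

W: 149 m = 149000 mm.
Magnification m = h/W = dᵢ/dₒ; combined with 1/f = 1/dₒ + 1/dᵢ this gives dₒ = f·(1 + W/h).
dₒ = 68.1 mm × (1 + 149000/52.63) = 68.1 × 2832.0849 ≈ 192864.984 mm = 192864.984/304.8 ft = 632.759 ft.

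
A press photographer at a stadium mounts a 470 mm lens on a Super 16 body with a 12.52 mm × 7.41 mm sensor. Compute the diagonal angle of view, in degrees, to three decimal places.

1.773°

Sensor diagonal = √(12.52² + 7.41²) = √211.6585 ≈ 14.5485 mm.
Angle of view α = 2·arctan(d/2f) with d = 14.5485 mm and f = 470 mm.
d/2f = 0.01548; arctan(0.01548) ≈ 0.8867°, so α ≈ 1.7734°.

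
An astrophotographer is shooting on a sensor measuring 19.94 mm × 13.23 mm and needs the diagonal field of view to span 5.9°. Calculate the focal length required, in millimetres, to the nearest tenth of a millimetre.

232.2 mm

Sensor diagonal = √(19.94² + 13.23²) = √572.6365 ≈ 23.9298 mm.
From α = 2·arctan(d/2f) we get f = d / (2·tan(α/2)).
With d = 23.9298 mm and α/2 = 2.95°, tan(α/2) ≈ 0.05153, so f ≈ 23.9298 / 0.10307 ≈ 232.1807 mm.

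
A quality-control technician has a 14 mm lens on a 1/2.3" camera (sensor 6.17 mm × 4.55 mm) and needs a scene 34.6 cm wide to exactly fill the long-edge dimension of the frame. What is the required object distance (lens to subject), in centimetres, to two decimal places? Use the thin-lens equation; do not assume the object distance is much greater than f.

79.91 cm

W: 34.6 cm = 346 mm.
Magnification m = w/W = dᵢ/dₒ; combined with 1/f = 1/dₒ + 1/dᵢ this gives dₒ = f·(1 + W/w).
dₒ = 14 mm × (1 + 346/6.17) = 14 × 57.0778 ≈ 799.089 mm = 79.9089 cm.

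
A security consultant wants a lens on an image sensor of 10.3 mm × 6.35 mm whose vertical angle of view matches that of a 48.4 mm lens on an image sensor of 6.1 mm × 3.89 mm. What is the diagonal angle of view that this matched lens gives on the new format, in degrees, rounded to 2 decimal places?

Equal vertical AOV ⇒ f₂ = f₁ · 6.35/3.89 = 48.4 × 1.63239 ≈ 79.0077 mm.
Sensor diagonal = √(10.3² + 6.35²) = √146.4125 ≈ 12.1001 mm.
Diagonal AOV on the new format = 2·arctan(12.1001 / (2 × 79.0077)) = 2·arctan(0.07658) ≈ 8.7578°.

8.76°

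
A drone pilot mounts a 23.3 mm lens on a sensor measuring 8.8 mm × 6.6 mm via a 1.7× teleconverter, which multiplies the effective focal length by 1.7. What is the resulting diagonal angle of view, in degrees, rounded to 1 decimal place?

15.8°

Effective focal length f = 23.3 × 1.7 = 39.61 mm.
Sensor diagonal = √(8.8² + 6.6²) = √121.0000 ≈ 11.0000 mm.
α = 2·arctan(11.000 / (2 × 39.61)) = 2·arctan(0.13885) ≈ 15.8104°.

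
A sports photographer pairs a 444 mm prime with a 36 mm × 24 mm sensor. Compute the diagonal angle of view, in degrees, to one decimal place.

5.6°

Sensor diagonal = √(36² + 24²) = √1872.0000 ≈ 43.2666 mm.
Angle of view α = 2·arctan(d/2f) with d = 43.2666 mm and f = 444 mm.
d/2f = 0.04872; arctan(0.04872) ≈ 2.7895°, so α ≈ 5.5789°.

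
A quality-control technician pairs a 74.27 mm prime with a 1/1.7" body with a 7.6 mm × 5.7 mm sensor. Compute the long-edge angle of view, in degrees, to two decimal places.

Angle of view α = 2·arctan(w/2f) with w = 7.6 mm and f = 74.27 mm.
w/2f = 0.05116; arctan(0.05116) ≈ 2.9290°, so α ≈ 5.8579°.

5.86°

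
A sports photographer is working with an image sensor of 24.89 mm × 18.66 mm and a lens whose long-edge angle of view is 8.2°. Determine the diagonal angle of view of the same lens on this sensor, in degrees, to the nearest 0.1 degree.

10.2°

From the long-edge AOV: f = 24.89 / (2·tan(4.1°)) = 24.89 / 0.14336 ≈ 173.6167 mm.
Sensor diagonal = √(24.89² + 18.66²) = √967.7077 ≈ 31.1080 mm.
Diagonal AOV = 2·arctan(31.1080 / (2 × 173.6167)) = 2·arctan(0.08959) ≈ 10.2387°.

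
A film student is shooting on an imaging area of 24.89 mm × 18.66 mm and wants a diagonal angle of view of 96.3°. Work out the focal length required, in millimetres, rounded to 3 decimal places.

Sensor diagonal = √(24.89² + 18.66²) = √967.7077 ≈ 31.1080 mm.
From α = 2·arctan(d/2f) we get f = d / (2·tan(α/2)).
With d = 31.1080 mm and α/2 = 48.15°, tan(α/2) ≈ 1.11648, so f ≈ 31.1080 / 2.23295 ≈ 13.9313 mm.

13.931 mm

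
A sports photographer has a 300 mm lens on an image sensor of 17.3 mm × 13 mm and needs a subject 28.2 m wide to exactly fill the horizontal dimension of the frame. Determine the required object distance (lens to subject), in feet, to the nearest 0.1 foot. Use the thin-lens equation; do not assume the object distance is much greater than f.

1605.4 ft

W: 28.2 m = 28200 mm.
Magnification m = w/W = dᵢ/dₒ; combined with 1/f = 1/dₒ + 1/dᵢ this gives dₒ = f·(1 + W/w).
dₒ = 300 mm × (1 + 28200/17.3) = 300 × 1631.0578 ≈ 489317.341 mm = 489317.341/304.8 ft = 1605.37 ft.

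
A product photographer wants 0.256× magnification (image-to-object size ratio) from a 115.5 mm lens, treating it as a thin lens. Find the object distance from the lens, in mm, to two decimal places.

566.67 mm

With m = dᵢ/dₒ and 1/f = 1/dₒ + 1/dᵢ, substituting dᵢ = m·dₒ gives 1/f = (1 + 1/m)/dₒ, hence dₒ = f·(1 + 1/m).
dₒ = 115.5 × (1 + 1/0.256) = 115.5 × 4.90625 ≈ 566.672 mm.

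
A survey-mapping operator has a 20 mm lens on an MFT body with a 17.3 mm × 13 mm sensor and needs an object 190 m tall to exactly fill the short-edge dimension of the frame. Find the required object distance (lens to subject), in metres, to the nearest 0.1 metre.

W: 190 m = 190000 mm.
Magnification m = h/W = dᵢ/dₒ; combined with 1/f = 1/dₒ + 1/dᵢ this gives dₒ = f·(1 + W/h).
dₒ = 20 mm × (1 + 190000/13) = 20 × 14616.3846 ≈ 292327.692 mm = 292.328 m.

292.3 m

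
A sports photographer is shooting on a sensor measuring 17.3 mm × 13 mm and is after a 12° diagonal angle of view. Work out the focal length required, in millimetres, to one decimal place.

102.9 mm

Sensor diagonal = √(17.3² + 13²) = √468.2900 ≈ 21.6400 mm.
From α = 2·arctan(d/2f) we get f = d / (2·tan(α/2)).
With d = 21.6400 mm and α/2 = 6°, tan(α/2) ≈ 0.10510, so f ≈ 21.6400 / 0.21021 ≈ 102.9455 mm.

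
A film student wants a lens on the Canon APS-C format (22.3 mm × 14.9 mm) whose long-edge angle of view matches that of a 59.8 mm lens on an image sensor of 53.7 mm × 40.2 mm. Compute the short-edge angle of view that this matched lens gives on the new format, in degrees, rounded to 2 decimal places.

Equal long-edge AOV ⇒ f₂ = f₁ · 22.3/53.7 = 59.8 × 0.41527 ≈ 24.8331 mm.
Short-edge AOV on the new format = 2·arctan(14.9 / (2 × 24.8331)) = 2·arctan(0.30000) ≈ 33.3987°.

33.40°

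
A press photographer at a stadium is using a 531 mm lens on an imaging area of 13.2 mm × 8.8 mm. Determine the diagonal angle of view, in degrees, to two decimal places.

1.71°

Sensor diagonal = √(13.2² + 8.8²) = √251.6800 ≈ 15.8644 mm.
Angle of view α = 2·arctan(d/2f) with d = 15.8644 mm and f = 531 mm.
d/2f = 0.01494; arctan(0.01494) ≈ 0.8558°, so α ≈ 1.7117°.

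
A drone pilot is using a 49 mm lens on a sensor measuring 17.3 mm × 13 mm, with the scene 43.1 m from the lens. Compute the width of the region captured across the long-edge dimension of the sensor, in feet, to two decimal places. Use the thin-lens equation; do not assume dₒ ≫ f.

dₒ: 43.1 m = 43100 mm.
Similar triangles through the lens centre give W/dₒ = w/dᵢ; with 1/f = 1/dₒ + 1/dᵢ this gives W = w·(dₒ − f)/f.
W = 17.3 mm × (43100 − 49) / 49 = 17.3 × 878.5918 ≈ 15199.639 mm = 15199.639/304.8 ft = 49.8676 ft.

49.87 ft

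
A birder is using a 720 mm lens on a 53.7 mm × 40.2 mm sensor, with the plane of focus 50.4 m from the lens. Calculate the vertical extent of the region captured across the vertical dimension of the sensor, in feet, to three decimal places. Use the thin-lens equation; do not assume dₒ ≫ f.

dₒ: 50.4 m = 50400 mm.
Similar triangles through the lens centre give W/dₒ = h/dᵢ; with 1/f = 1/dₒ + 1/dᵢ this gives W = h·(dₒ − f)/f.
W = 40.2 mm × (50400 − 720) / 720 = 40.2 × 69.0000 ≈ 2773.800 mm = 2773.800/304.8 ft = 9.10039 ft.

9.100 ft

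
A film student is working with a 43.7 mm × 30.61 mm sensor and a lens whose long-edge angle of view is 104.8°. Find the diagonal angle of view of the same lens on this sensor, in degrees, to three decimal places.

From the long-edge AOV: f = 43.7 / (2·tan(52.4°)) = 43.7 / 2.59705 ≈ 16.8268 mm.
Sensor diagonal = √(43.7² + 30.61²) = √2846.6621 ≈ 53.3541 mm.
Diagonal AOV = 2·arctan(53.3541 / (2 × 16.8268)) = 2·arctan(1.58539) ≈ 115.5160°.

115.516°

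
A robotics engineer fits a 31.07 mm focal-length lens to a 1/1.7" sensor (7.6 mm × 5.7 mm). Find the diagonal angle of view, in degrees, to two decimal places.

Sensor diagonal = √(7.6² + 5.7²) = √90.2500 ≈ 9.5000 mm.
Angle of view α = 2·arctan(d/2f) with d = 9.5000 mm and f = 31.07 mm.
d/2f = 0.15288; arctan(0.15288) ≈ 8.6921°, so α ≈ 17.3842°.

17.38°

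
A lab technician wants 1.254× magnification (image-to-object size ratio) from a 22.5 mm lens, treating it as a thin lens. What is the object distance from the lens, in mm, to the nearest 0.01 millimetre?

With m = dᵢ/dₒ and 1/f = 1/dₒ + 1/dᵢ, substituting dᵢ = m·dₒ gives 1/f = (1 + 1/m)/dₒ, hence dₒ = f·(1 + 1/m).
dₒ = 22.5 × (1 + 1/1.254) = 22.5 × 1.79745 ≈ 40.443 mm.

40.44 mm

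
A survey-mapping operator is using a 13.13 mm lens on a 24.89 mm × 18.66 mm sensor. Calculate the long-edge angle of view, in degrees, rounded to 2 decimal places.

86.93°

Angle of view α = 2·arctan(w/2f) with w = 24.89 mm and f = 13.13 mm.
w/2f = 0.94783; arctan(0.94783) ≈ 43.4658°, so α ≈ 86.9315°.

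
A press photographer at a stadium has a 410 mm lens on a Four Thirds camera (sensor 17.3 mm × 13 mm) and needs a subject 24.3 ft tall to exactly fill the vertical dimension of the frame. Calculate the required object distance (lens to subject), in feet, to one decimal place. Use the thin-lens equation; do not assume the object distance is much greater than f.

W: 24.3 ft × 304.8 mm/ft = 7406.64 mm.
Magnification m = h/W = dᵢ/dₒ; combined with 1/f = 1/dₒ + 1/dᵢ this gives dₒ = f·(1 + W/h).
dₒ = 410 mm × (1 + 7406.64/13) = 410 × 570.7415 ≈ 234004.023 mm = 234004.023/304.8 ft = 767.73 ft.

767.7 ft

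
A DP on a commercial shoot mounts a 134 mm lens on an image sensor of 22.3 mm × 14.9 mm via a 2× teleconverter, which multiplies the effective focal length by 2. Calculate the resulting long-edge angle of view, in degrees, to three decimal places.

4.765°

Effective focal length f = 134 × 2 = 268 mm.
α = 2·arctan(22.3 / (2 × 268)) = 2·arctan(0.04160) ≈ 4.7648°.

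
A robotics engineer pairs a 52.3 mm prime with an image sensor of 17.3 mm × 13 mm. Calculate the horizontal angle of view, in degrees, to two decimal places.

Angle of view α = 2·arctan(w/2f) with w = 17.3 mm and f = 52.3 mm.
w/2f = 0.16539; arctan(0.16539) ≈ 9.3912°, so α ≈ 18.7825°.

18.78°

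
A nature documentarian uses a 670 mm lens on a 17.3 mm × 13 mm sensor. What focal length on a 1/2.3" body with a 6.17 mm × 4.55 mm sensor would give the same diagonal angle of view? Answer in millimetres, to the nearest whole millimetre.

237 mm

Sensor diagonal = √(17.3² + 13²) = √468.2900 ≈ 21.6400 mm.
Sensor diagonal = √(6.17² + 4.55²) = √58.7714 ≈ 7.6663 mm.
Equal angle of view means equal diagonal/f ratio, so f₂ = f₁ · (diagonal₂/diagonal₁) = 670 × 7.6663/21.6400.
f₂ = 670 × 0.35426 ≈ 237.356 mm.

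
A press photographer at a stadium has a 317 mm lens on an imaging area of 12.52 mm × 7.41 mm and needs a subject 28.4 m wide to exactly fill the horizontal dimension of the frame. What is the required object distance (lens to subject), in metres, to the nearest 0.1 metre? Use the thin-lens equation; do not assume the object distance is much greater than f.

719.4 m

W: 28.4 m = 28400 mm.
Magnification m = w/W = dᵢ/dₒ; combined with 1/f = 1/dₒ + 1/dᵢ this gives dₒ = f·(1 + W/w).
dₒ = 317 mm × (1 + 28400/12.52) = 317 × 2269.3706 ≈ 719390.482 mm = 719.39 m.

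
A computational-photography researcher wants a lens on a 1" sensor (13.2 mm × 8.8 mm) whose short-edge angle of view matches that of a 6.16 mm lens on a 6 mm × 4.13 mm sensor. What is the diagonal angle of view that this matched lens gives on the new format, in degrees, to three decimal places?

Equal short-edge AOV ⇒ f₂ = f₁ · 8.8/4.13 = 6.16 × 2.13075 ≈ 13.1254 mm.
Sensor diagonal = √(13.2² + 8.8²) = √251.6800 ≈ 15.8644 mm.
Diagonal AOV on the new format = 2·arctan(15.8644 / (2 × 13.1254)) = 2·arctan(0.60434) ≈ 62.2925°.

62.292°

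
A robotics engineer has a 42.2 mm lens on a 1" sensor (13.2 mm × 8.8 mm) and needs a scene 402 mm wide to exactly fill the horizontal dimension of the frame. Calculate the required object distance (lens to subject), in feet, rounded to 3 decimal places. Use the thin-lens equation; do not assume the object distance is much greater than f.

Magnification m = w/W = dᵢ/dₒ; combined with 1/f = 1/dₒ + 1/dᵢ this gives dₒ = f·(1 + W/w).
dₒ = 42.2 mm × (1 + 402/13.2) = 42.2 × 31.4545 ≈ 1327.382 mm = 1327.382/304.8 ft = 4.35493 ft.

4.355 ft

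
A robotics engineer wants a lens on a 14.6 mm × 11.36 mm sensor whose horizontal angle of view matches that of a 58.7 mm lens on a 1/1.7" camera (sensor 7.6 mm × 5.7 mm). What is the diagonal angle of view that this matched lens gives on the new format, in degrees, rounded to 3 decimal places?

9.378°

Equal horizontal AOV ⇒ f₂ = f₁ · 14.6/7.6 = 58.7 × 1.92105 ≈ 112.7658 mm.
Sensor diagonal = √(14.6² + 11.36²) = √342.2096 ≈ 18.4989 mm.
Diagonal AOV on the new format = 2·arctan(18.4989 / (2 × 112.7658)) = 2·arctan(0.08202) ≈ 9.3782°.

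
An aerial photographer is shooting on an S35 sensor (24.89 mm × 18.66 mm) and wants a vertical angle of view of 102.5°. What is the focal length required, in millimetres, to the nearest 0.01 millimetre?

From α = 2·arctan(h/2f) we get f = h / (2·tan(α/2)).
With h = 18.66 mm and α/2 = 51.25°, tan(α/2) ≈ 1.24597, so f ≈ 18.66 / 2.49195 ≈ 7.4881 mm.

7.49 mm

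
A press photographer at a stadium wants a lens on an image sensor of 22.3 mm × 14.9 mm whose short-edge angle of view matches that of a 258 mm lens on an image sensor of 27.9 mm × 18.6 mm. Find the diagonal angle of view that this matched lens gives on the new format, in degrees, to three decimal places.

7.425°

Equal short-edge AOV ⇒ f₂ = f₁ · 14.9/18.6 = 258 × 0.80108 ≈ 206.6774 mm.
Sensor diagonal = √(22.3² + 14.9²) = √719.3000 ≈ 26.8198 mm.
Diagonal AOV on the new format = 2·arctan(26.8198 / (2 × 206.6774)) = 2·arctan(0.06488) ≈ 7.4247°.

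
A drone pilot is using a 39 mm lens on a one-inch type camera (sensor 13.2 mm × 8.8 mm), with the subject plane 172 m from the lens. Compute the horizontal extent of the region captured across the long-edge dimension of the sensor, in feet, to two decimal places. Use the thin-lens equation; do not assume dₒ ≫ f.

dₒ: 172 m = 172000 mm.
Similar triangles through the lens centre give W/dₒ = w/dᵢ; with 1/f = 1/dₒ + 1/dᵢ this gives W = w·(dₒ − f)/f.
W = 13.2 mm × (172000 − 39) / 39 = 13.2 × 4409.2564 ≈ 58202.185 mm = 58202.185/304.8 ft = 190.952 ft.

190.95 ft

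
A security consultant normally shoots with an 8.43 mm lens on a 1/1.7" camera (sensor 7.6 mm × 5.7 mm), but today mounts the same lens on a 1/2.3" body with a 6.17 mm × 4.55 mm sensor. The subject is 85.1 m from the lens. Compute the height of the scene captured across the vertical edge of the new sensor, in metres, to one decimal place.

The focal length stays 8.43 mm; the relevant sensor dimension is now h = 4.55 mm. Object distance dₒ = 85.1 m = 85100 mm.
Thin-lens field height W = h·(dₒ − f)/f = 4.55 × (85100 − 8.43)/8.43 ≈ 45927.241 mm = 45.9272 m.

45.9 m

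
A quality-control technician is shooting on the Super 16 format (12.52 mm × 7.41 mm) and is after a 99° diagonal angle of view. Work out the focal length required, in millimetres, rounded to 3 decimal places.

Sensor diagonal = √(12.52² + 7.41²) = √211.6585 ≈ 14.5485 mm.
From α = 2·arctan(d/2f) we get f = d / (2·tan(α/2)).
With d = 14.5485 mm and α/2 = 49.5°, tan(α/2) ≈ 1.17085, so f ≈ 14.5485 / 2.34170 ≈ 6.2128 mm.

6.213 mm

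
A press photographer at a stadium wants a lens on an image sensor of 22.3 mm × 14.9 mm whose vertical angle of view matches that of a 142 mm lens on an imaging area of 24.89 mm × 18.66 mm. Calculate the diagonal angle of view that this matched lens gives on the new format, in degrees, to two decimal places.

Equal vertical AOV ⇒ f₂ = f₁ · 14.9/18.66 = 142 × 0.79850 ≈ 113.3869 mm.
Sensor diagonal = √(22.3² + 14.9²) = √719.3000 ≈ 26.8198 mm.
Diagonal AOV on the new format = 2·arctan(26.8198 / (2 × 113.3869)) = 2·arctan(0.11827) ≈ 13.4897°.

13.49°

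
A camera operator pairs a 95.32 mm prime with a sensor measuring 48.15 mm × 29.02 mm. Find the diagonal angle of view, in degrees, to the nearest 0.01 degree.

Sensor diagonal = √(48.15² + 29.02²) = √3160.5829 ≈ 56.2191 mm.
Angle of view α = 2·arctan(d/2f) with d = 56.2191 mm and f = 95.32 mm.
d/2f = 0.29490; arctan(0.29490) ≈ 16.4306°, so α ≈ 32.8612°.

32.86°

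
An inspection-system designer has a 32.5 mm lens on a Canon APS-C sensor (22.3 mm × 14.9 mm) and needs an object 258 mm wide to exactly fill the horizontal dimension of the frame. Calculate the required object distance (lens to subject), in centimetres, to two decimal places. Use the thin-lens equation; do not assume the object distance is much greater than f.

40.85 cm

Magnification m = w/W = dᵢ/dₒ; combined with 1/f = 1/dₒ + 1/dᵢ this gives dₒ = f·(1 + W/w).
dₒ = 32.5 mm × (1 + 258/22.3) = 32.5 × 12.5695 ≈ 408.509 mm = 40.8509 cm.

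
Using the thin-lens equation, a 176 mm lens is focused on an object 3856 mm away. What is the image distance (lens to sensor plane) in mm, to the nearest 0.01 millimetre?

184.42 mm

1/dᵢ = 1/f − 1/dₒ = 1/176 − 1/3856 = 0.0054225 mm⁻¹.
dᵢ = 1/0.0054225 ≈ 184.4174 mm.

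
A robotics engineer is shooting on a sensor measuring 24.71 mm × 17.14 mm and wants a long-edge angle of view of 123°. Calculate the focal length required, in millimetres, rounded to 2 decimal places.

6.71 mm

From α = 2·arctan(w/2f) we get f = w / (2·tan(α/2)).
With w = 24.71 mm and α/2 = 61.5°, tan(α/2) ≈ 1.84177, so f ≈ 24.71 / 3.68354 ≈ 6.7082 mm.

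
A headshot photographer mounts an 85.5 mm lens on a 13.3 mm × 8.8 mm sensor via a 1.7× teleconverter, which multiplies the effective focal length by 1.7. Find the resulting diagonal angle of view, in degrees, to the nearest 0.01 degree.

Effective focal length f = 85.5 × 1.7 = 145.35 mm.
Sensor diagonal = √(13.3² + 8.8²) = √254.3300 ≈ 15.9477 mm.
α = 2·arctan(15.948 / (2 × 145.35)) = 2·arctan(0.05486) ≈ 6.2802°.

6.28°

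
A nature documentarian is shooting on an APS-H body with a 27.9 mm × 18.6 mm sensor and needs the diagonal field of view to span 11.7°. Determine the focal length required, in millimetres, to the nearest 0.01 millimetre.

Sensor diagonal = √(27.9² + 18.6²) = √1124.3700 ≈ 33.5316 mm.
From α = 2·arctan(d/2f) we get f = d / (2·tan(α/2)).
With d = 33.5316 mm and α/2 = 5.85°, tan(α/2) ≈ 0.10246, so f ≈ 33.5316 / 0.20492 ≈ 163.6359 mm.

163.64 mm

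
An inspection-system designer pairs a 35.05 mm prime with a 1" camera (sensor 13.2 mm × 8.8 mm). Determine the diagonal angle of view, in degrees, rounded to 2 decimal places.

25.50°

Sensor diagonal = √(13.2² + 8.8²) = √251.6800 ≈ 15.8644 mm.
Angle of view α = 2·arctan(d/2f) with d = 15.8644 mm and f = 35.05 mm.
d/2f = 0.22631; arctan(0.22631) ≈ 12.7519°, so α ≈ 25.5038°.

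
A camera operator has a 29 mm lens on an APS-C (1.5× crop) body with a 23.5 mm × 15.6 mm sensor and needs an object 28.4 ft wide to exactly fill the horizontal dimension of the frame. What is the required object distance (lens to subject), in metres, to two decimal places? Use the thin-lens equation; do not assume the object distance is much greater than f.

10.71 m

W: 28.4 ft × 304.8 mm/ft = 8656.32 mm.
Magnification m = w/W = dᵢ/dₒ; combined with 1/f = 1/dₒ + 1/dᵢ this gives dₒ = f·(1 + W/w).
dₒ = 29 mm × (1 + 8656.32/23.5) = 29 × 369.3540 ≈ 10711.267 mm = 10.7113 m.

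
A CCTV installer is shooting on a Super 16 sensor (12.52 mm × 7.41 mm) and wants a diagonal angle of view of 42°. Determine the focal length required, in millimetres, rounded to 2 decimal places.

Sensor diagonal = √(12.52² + 7.41²) = √211.6585 ≈ 14.5485 mm.
From α = 2·arctan(d/2f) we get f = d / (2·tan(α/2)).
With d = 14.5485 mm and α/2 = 21°, tan(α/2) ≈ 0.38386, so f ≈ 14.5485 / 0.76773 ≈ 18.9501 mm.

18.95 mm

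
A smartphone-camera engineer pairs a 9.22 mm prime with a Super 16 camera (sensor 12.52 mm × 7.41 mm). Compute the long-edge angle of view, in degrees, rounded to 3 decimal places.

Angle of view α = 2·arctan(w/2f) with w = 12.52 mm and f = 9.22 mm.
w/2f = 0.67896; arctan(0.67896) ≈ 34.1749°, so α ≈ 68.3498°.

68.350°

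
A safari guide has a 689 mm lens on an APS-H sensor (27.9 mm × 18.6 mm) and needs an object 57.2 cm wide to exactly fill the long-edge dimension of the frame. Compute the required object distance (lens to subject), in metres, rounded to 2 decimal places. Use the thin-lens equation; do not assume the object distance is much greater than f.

14.81 m

W: 57.2 cm = 572 mm.
Magnification m = w/W = dᵢ/dₒ; combined with 1/f = 1/dₒ + 1/dᵢ this gives dₒ = f·(1 + W/w).
dₒ = 689 mm × (1 + 572/27.9) = 689 × 21.5018 ≈ 14814.735 mm = 14.8147 m.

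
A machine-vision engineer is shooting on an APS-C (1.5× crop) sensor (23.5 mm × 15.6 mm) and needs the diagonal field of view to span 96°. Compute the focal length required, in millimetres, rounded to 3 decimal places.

12.699 mm

Sensor diagonal = √(23.5² + 15.6²) = √795.6100 ≈ 28.2066 mm.
From α = 2·arctan(d/2f) we get f = d / (2·tan(α/2)).
With d = 28.2066 mm and α/2 = 48°, tan(α/2) ≈ 1.11061, so f ≈ 28.2066 / 2.22123 ≈ 12.6987 mm.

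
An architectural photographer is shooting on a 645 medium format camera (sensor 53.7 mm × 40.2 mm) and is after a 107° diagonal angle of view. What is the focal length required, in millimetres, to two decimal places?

Sensor diagonal = √(53.7² + 40.2²) = √4499.7300 ≈ 67.0800 mm.
From α = 2·arctan(d/2f) we get f = d / (2·tan(α/2)).
With d = 67.0800 mm and α/2 = 53.5°, tan(α/2) ≈ 1.35142, so f ≈ 67.0800 / 2.70284 ≈ 24.8183 mm.

24.82 mm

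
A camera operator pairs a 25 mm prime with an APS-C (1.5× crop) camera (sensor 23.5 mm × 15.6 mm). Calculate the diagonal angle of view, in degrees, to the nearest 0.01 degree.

58.86°

Sensor diagonal = √(23.5² + 15.6²) = √795.6100 ≈ 28.2066 mm.
Angle of view α = 2·arctan(d/2f) with d = 28.2066 mm and f = 25 mm.
d/2f = 0.56413; arctan(0.56413) ≈ 29.4287°, so α ≈ 58.8574°.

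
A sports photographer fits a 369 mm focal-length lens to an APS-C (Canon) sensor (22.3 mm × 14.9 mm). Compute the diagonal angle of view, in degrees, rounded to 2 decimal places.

4.16°

Sensor diagonal = √(22.3² + 14.9²) = √719.3000 ≈ 26.8198 mm.
Angle of view α = 2·arctan(d/2f) with d = 26.8198 mm and f = 369 mm.
d/2f = 0.03634; arctan(0.03634) ≈ 2.0813°, so α ≈ 4.1626°.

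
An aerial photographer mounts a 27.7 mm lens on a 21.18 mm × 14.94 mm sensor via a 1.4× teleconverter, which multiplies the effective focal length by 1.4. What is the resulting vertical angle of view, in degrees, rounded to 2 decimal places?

Effective focal length f = 27.7 × 1.4 = 38.78 mm.
α = 2·arctan(14.94 / (2 × 38.78)) = 2·arctan(0.19263) ≈ 21.8061°.

21.81°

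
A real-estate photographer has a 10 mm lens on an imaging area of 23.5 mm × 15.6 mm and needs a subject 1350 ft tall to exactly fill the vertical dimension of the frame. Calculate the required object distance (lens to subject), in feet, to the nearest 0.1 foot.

865.4 ft

W: 1350 ft × 304.8 mm/ft = 411479.99 mm.
Magnification m = h/W = dᵢ/dₒ; combined with 1/f = 1/dₒ + 1/dᵢ this gives dₒ = f·(1 + W/h).
dₒ = 10 mm × (1 + 411480/15.6) = 10 × 26377.9222 ≈ 263779.222 mm = 263779.222/304.8 ft = 865.417 ft.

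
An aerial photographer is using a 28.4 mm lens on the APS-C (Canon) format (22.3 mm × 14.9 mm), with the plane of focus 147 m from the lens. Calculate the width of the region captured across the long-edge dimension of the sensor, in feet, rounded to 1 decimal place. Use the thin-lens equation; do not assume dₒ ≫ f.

378.6 ft

dₒ: 147 m = 147000 mm.
Similar triangles through the lens centre give W/dₒ = w/dᵢ; with 1/f = 1/dₒ + 1/dᵢ this gives W = w·(dₒ − f)/f.
W = 22.3 mm × (147000 − 28.4) / 28.4 = 22.3 × 5175.0563 ≈ 115403.756 mm = 115403.756/304.8 ft = 378.621 ft.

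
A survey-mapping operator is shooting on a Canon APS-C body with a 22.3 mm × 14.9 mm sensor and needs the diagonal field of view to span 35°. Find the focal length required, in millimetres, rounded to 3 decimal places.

42.531 mm

Sensor diagonal = √(22.3² + 14.9²) = √719.3000 ≈ 26.8198 mm.
From α = 2·arctan(d/2f) we get f = d / (2·tan(α/2)).
With d = 26.8198 mm and α/2 = 17.5°, tan(α/2) ≈ 0.31530, so f ≈ 26.8198 / 0.63060 ≈ 42.5307 mm.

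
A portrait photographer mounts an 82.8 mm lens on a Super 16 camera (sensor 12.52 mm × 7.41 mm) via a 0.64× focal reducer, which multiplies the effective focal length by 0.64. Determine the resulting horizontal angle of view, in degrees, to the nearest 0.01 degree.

13.47°

Effective focal length f = 82.8 × 0.64 = 52.992 mm.
α = 2·arctan(12.52 / (2 × 52.992)) = 2·arctan(0.11813) ≈ 13.4744°.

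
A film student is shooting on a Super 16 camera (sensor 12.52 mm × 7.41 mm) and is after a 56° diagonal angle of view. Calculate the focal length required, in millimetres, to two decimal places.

Sensor diagonal = √(12.52² + 7.41²) = √211.6585 ≈ 14.5485 mm.
From α = 2·arctan(d/2f) we get f = d / (2·tan(α/2)).
With d = 14.5485 mm and α/2 = 28°, tan(α/2) ≈ 0.53171, so f ≈ 14.5485 / 1.06342 ≈ 13.6809 mm.

13.68 mm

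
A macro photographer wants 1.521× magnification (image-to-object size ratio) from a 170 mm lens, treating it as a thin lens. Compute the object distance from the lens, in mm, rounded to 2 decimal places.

281.77 mm

With m = dᵢ/dₒ and 1/f = 1/dₒ + 1/dᵢ, substituting dᵢ = m·dₒ gives 1/f = (1 + 1/m)/dₒ, hence dₒ = f·(1 + 1/m).
dₒ = 170 × (1 + 1/1.521) = 170 × 1.65746 ≈ 281.769 mm.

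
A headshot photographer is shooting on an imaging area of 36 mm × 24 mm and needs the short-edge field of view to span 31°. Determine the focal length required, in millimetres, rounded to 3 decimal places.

43.271 mm

From α = 2·arctan(h/2f) we get f = h / (2·tan(α/2)).
With h = 24 mm and α/2 = 15.5°, tan(α/2) ≈ 0.27732, so f ≈ 24 / 0.55465 ≈ 43.2706 mm.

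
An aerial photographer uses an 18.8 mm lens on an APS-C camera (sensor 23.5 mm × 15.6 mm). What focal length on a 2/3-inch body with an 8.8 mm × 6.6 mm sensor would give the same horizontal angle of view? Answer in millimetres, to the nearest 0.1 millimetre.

7.0 mm

Equal angle of view means equal width/f ratio, so f₂ = f₁ · (width₂/width₁) = 18.8 × 8.8/23.5.
f₂ = 18.8 × 0.37447 ≈ 7.040 mm.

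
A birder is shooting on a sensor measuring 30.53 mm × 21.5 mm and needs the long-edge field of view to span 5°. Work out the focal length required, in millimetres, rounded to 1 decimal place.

349.6 mm

From α = 2·arctan(w/2f) we get f = w / (2·tan(α/2)).
With w = 30.53 mm and α/2 = 2.5°, tan(α/2) ≈ 0.04366, so f ≈ 30.53 / 0.08732 ≈ 349.6260 mm.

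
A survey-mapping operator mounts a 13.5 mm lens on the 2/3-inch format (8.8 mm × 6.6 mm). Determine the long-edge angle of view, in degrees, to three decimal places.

36.104°

Angle of view α = 2·arctan(w/2f) with w = 8.8 mm and f = 13.5 mm.
w/2f = 0.32593; arctan(0.32593) ≈ 18.0521°, so α ≈ 36.1043°.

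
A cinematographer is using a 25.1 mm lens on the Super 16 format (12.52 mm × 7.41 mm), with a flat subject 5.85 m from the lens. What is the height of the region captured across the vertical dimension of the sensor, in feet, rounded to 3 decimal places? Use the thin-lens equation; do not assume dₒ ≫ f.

5.642 ft

dₒ: 5.85 m = 5850 mm.
Similar triangles through the lens centre give W/dₒ = h/dᵢ; with 1/f = 1/dₒ + 1/dᵢ this gives W = h·(dₒ − f)/f.
W = 7.41 mm × (5850 − 25.1) / 25.1 = 7.41 × 232.0677 ≈ 1719.622 mm = 1719.622/304.8 ft = 5.6418 ft.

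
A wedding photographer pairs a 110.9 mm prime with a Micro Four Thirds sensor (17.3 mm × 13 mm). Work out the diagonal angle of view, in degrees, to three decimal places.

11.145°

Sensor diagonal = √(17.3² + 13²) = √468.2900 ≈ 21.6400 mm.
Angle of view α = 2·arctan(d/2f) with d = 21.6400 mm and f = 110.9 mm.
d/2f = 0.09757; arctan(0.09757) ≈ 5.5724°, so α ≈ 11.1449°.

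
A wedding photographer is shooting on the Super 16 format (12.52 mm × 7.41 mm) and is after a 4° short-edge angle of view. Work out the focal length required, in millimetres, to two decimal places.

106.10 mm

From α = 2·arctan(h/2f) we get f = h / (2·tan(α/2)).
With h = 7.41 mm and α/2 = 2°, tan(α/2) ≈ 0.03492, so f ≈ 7.41 / 0.06984 ≈ 106.0973 mm.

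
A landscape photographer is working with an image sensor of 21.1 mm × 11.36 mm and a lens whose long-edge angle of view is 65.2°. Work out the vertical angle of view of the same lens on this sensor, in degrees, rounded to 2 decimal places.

From the long-edge AOV: f = 21.1 / (2·tan(32.6°)) = 21.1 / 1.27905 ≈ 16.4966 mm.
Vertical AOV = 2·arctan(11.36 / (2 × 16.4966)) = 2·arctan(0.34431) ≈ 37.9986°.

38.00°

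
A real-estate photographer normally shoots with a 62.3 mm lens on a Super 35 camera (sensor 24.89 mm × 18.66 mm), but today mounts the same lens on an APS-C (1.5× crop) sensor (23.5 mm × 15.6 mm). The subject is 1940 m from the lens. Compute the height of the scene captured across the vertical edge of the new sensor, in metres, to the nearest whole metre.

The focal length stays 62.3 mm; the relevant sensor dimension is now h = 15.6 mm. Object distance dₒ = 1940 m = 1.94e+06 mm.
Thin-lens field height W = h·(dₒ − f)/f = 15.6 × (1.94e+06 − 62.3)/62.3 ≈ 485762.891 mm = 485.763 m.

486 m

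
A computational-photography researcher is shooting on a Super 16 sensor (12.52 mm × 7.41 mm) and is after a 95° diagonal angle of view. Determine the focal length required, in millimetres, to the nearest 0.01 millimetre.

6.67 mm

Sensor diagonal = √(12.52² + 7.41²) = √211.6585 ≈ 14.5485 mm.
From α = 2·arctan(d/2f) we get f = d / (2·tan(α/2)).
With d = 14.5485 mm and α/2 = 47.5°, tan(α/2) ≈ 1.09131, so f ≈ 14.5485 / 2.18262 ≈ 6.6656 mm.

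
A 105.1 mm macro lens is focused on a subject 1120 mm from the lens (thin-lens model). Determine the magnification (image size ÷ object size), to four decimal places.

0.1036×

Thin lens: 1/f = 1/dₒ + 1/dᵢ → 1/dᵢ = 1/105.1 − 1/1120 = 0.0086219 mm⁻¹, so dᵢ ≈ 115.9838 mm.
Magnification m = dᵢ/dₒ = 115.9838/1120 ≈ 0.10356.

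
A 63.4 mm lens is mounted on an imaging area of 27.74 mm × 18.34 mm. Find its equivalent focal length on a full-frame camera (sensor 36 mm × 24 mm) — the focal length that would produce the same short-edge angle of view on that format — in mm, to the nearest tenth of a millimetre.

83.0 mm

Equal angle of view means equal height/f ratio, so f₂ = f₁ · (height₂/height₁) = 63.4 × 24/18.34.
f₂ = 63.4 × 1.30862 ≈ 82.966 mm.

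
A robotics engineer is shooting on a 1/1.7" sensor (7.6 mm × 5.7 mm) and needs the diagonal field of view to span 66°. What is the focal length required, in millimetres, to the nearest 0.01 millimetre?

7.31 mm

Sensor diagonal = √(7.6² + 5.7²) = √90.2500 ≈ 9.5000 mm.
From α = 2·arctan(d/2f) we get f = d / (2·tan(α/2)).
With d = 9.5000 mm and α/2 = 33°, tan(α/2) ≈ 0.64941, so f ≈ 9.5000 / 1.29882 ≈ 7.3144 mm.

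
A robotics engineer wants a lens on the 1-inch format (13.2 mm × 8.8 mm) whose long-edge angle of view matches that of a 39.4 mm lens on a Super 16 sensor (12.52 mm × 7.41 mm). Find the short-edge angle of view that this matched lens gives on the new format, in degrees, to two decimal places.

Equal long-edge AOV ⇒ f₂ = f₁ · 13.2/12.52 = 39.4 × 1.05431 ≈ 41.5399 mm.
Short-edge AOV on the new format = 2·arctan(8.8 / (2 × 41.5399)) = 2·arctan(0.10592) ≈ 12.0927°.

12.09°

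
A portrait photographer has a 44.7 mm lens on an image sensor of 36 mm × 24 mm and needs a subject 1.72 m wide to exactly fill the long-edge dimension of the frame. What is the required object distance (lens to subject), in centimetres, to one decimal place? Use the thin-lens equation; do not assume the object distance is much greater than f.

W: 1.72 m = 1720 mm.
Magnification m = w/W = dᵢ/dₒ; combined with 1/f = 1/dₒ + 1/dᵢ this gives dₒ = f·(1 + W/w).
dₒ = 44.7 mm × (1 + 1720/36) = 44.7 × 48.7778 ≈ 2180.367 mm = 218.037 cm.

218.0 cm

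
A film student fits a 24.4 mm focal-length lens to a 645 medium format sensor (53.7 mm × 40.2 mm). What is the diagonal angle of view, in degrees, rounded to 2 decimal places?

107.93°

Sensor diagonal = √(53.7² + 40.2²) = √4499.7300 ≈ 67.0800 mm.
Angle of view α = 2·arctan(d/2f) with d = 67.0800 mm and f = 24.4 mm.
d/2f = 1.37459; arctan(1.37459) ≈ 53.9645°, so α ≈ 107.9290°.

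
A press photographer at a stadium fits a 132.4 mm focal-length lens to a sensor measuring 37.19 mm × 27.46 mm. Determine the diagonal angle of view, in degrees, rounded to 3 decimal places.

Sensor diagonal = √(37.19² + 27.46²) = √2137.1477 ≈ 46.2293 mm.
Angle of view α = 2·arctan(d/2f) with d = 46.2293 mm and f = 132.4 mm.
d/2f = 0.17458; arctan(0.17458) ≈ 9.9030°, so α ≈ 19.8060°.

19.806°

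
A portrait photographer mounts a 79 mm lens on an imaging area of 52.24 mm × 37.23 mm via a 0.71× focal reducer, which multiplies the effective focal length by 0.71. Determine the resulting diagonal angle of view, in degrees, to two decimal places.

59.53°

Effective focal length f = 79 × 0.71 = 56.09 mm.
Sensor diagonal = √(52.24² + 37.23²) = √4115.0905 ≈ 64.1490 mm.
α = 2·arctan(64.149 / (2 × 56.09)) = 2·arctan(0.57184) ≈ 59.5253°.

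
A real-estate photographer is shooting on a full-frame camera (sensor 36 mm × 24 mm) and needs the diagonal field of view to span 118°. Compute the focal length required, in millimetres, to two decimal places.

Sensor diagonal = √(36² + 24²) = √1872.0000 ≈ 43.2666 mm.
From α = 2·arctan(d/2f) we get f = d / (2·tan(α/2)).
With d = 43.2666 mm and α/2 = 59°, tan(α/2) ≈ 1.66428, so f ≈ 43.2666 / 3.32856 ≈ 12.9986 mm.

13.00 mm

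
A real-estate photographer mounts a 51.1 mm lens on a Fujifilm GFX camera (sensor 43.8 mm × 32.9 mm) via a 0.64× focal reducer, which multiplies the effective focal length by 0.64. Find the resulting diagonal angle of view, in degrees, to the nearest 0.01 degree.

Effective focal length f = 51.1 × 0.64 = 32.704 mm.
Sensor diagonal = √(43.8² + 32.9²) = √3000.8500 ≈ 54.7800 mm.
α = 2·arctan(54.780 / (2 × 32.704)) = 2·arctan(0.83751) ≈ 79.8932°.

79.89°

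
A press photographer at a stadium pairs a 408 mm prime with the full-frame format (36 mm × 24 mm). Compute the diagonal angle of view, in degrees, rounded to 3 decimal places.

6.070°

Sensor diagonal = √(36² + 24²) = √1872.0000 ≈ 43.2666 mm.
Angle of view α = 2·arctan(d/2f) with d = 43.2666 mm and f = 408 mm.
d/2f = 0.05302; arctan(0.05302) ≈ 3.0351°, so α ≈ 6.0703°.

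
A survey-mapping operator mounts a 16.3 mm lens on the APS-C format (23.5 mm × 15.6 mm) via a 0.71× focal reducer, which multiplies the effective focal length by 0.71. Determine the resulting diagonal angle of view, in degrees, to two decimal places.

Effective focal length f = 16.3 × 0.71 = 11.573 mm.
Sensor diagonal = √(23.5² + 15.6²) = √795.6100 ≈ 28.2066 mm.
α = 2·arctan(28.207 / (2 × 11.573)) = 2·arctan(1.21864) ≈ 101.2561°.

101.26°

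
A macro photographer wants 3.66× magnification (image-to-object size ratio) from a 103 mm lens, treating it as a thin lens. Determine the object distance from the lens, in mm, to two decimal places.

131.14 mm

With m = dᵢ/dₒ and 1/f = 1/dₒ + 1/dᵢ, substituting dᵢ = m·dₒ gives 1/f = (1 + 1/m)/dₒ, hence dₒ = f·(1 + 1/m).
dₒ = 103 × (1 + 1/3.66) = 103 × 1.27322 ≈ 131.142 mm.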